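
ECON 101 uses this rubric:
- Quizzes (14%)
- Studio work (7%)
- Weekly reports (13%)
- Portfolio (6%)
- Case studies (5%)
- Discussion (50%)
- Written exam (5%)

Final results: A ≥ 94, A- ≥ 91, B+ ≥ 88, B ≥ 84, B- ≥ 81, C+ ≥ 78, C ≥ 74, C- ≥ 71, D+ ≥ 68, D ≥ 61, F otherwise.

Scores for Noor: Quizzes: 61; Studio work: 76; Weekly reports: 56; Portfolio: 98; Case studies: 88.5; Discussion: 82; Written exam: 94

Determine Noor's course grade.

Weighted total:
  Quizzes 61 × 0.14 = 8.54
  Studio work 76 × 0.07 = 5.32
  Weekly reports 56 × 0.13 = 7.28
  Portfolio 98 × 0.06 = 5.88
  Case studies 88.5 × 0.05 = 4.425
  Discussion 82 × 0.5 = 41
  Written exam 94 × 0.05 = 4.7
Sum = 77.145
77.145 is ≥ 74 and < 78 → C

C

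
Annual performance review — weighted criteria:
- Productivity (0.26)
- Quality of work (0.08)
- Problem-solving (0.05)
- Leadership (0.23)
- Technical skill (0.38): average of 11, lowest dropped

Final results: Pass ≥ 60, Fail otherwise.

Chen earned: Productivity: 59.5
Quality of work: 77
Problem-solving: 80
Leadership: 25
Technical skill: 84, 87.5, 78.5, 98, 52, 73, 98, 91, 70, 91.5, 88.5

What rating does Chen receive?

Technical skill: drop 52 → average of remaining 10 = 860/10 = 86
Weighted total:
  Productivity 59.5 × 0.26 = 15.47
  Quality of work 77 × 0.08 = 6.16
  Problem-solving 80 × 0.05 = 4
  Leadership 25 × 0.23 = 5.75
  Technical skill 86 × 0.38 = 32.68
Sum = 64.06
64.06 ≥ 60 → Pass

Pass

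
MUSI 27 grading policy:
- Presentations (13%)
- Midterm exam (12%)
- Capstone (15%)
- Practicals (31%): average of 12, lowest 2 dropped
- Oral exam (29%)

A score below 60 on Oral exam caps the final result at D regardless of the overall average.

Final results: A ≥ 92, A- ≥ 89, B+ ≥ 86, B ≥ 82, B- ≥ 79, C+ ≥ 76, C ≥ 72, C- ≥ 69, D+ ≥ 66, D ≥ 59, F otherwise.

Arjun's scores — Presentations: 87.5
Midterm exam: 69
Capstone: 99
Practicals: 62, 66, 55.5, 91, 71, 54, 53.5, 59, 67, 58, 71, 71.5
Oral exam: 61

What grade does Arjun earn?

Practicals: drop 53.5, 54 → average of remaining 10 = 672/10 = 67.2
Oral exam score 61 ≥ 60: minimum met.
Weighted total:
  Presentations 87.5 × 0.13 = 11.375
  Midterm exam 69 × 0.12 = 8.28
  Capstone 99 × 0.15 = 14.85
  Practicals 67.2 × 0.31 = 20.832
  Oral exam 61 × 0.29 = 17.69
Sum = 73.027
73.027 is ≥ 72 and < 76 → C

C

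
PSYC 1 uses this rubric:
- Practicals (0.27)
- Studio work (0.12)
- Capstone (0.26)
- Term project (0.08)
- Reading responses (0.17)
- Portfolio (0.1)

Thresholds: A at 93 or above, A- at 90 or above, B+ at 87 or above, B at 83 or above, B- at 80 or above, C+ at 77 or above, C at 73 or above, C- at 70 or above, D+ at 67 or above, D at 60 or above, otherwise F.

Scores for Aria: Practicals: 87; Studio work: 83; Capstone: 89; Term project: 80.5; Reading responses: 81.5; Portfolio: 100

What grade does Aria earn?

B

Weighted total:
  Practicals 87 × 0.27 = 23.49
  Studio work 83 × 0.12 = 9.96
  Capstone 89 × 0.26 = 23.14
  Term project 80.5 × 0.08 = 6.44
  Reading responses 81.5 × 0.17 = 13.855
  Portfolio 100 × 0.1 = 10
Sum = 86.885
86.885 is ≥ 83 and < 87 → B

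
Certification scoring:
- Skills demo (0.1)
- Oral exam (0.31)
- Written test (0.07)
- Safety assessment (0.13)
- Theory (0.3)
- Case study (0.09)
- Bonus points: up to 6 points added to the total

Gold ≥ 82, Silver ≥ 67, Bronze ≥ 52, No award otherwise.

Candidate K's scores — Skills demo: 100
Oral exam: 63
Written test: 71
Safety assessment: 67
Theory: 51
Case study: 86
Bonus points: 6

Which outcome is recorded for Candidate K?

Weighted total:
  Skills demo 100 × 0.1 = 10
  Oral exam 63 × 0.31 = 19.53
  Written test 71 × 0.07 = 4.97
  Safety assessment 67 × 0.13 = 8.71
  Theory 51 × 0.3 = 15.3
  Case study 86 × 0.09 = 7.74
Sum = 66.25
Bonus points: 66.25 + 6 = 72.25
72.25 is ≥ 67 and < 82 → Silver

Silver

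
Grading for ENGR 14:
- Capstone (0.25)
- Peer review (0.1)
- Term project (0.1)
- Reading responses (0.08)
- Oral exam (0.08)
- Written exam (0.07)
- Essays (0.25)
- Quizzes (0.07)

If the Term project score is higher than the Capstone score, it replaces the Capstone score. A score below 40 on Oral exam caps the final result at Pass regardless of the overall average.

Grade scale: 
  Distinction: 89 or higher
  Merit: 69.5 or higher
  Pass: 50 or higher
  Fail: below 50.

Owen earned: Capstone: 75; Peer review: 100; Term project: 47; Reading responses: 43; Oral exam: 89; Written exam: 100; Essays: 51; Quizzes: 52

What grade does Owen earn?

Pass

Term project (47) ≤ Capstone (75), so Capstone stays at 75.
Oral exam score 89 ≥ 40: minimum met.
Weighted total:
  Capstone 75 × 0.25 = 18.75
  Peer review 100 × 0.1 = 10
  Term project 47 × 0.1 = 4.7
  Reading responses 43 × 0.08 = 3.44
  Oral exam 89 × 0.08 = 7.12
  Written exam 100 × 0.07 = 7
  Essays 51 × 0.25 = 12.75
  Quizzes 52 × 0.07 = 3.64
Sum = 67.4
67.4 is ≥ 50 and < 69.5 → Pass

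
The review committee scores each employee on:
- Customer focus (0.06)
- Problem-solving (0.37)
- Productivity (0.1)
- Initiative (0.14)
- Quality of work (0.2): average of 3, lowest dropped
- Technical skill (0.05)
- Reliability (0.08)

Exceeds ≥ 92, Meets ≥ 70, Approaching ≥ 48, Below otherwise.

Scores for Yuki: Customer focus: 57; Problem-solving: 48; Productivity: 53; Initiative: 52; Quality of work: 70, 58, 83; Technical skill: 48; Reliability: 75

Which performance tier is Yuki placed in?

Quality of work: drop 58 → average of remaining 2 = 153/2 = 76.5
Weighted total:
  Customer focus 57 × 0.06 = 3.42
  Problem-solving 48 × 0.37 = 17.76
  Productivity 53 × 0.1 = 5.3
  Initiative 52 × 0.14 = 7.28
  Quality of work 76.5 × 0.2 = 15.3
  Technical skill 48 × 0.05 = 2.4
  Reliability 75 × 0.08 = 6
Sum = 57.46
57.46 is ≥ 48 and < 70 → Approaching

Approaching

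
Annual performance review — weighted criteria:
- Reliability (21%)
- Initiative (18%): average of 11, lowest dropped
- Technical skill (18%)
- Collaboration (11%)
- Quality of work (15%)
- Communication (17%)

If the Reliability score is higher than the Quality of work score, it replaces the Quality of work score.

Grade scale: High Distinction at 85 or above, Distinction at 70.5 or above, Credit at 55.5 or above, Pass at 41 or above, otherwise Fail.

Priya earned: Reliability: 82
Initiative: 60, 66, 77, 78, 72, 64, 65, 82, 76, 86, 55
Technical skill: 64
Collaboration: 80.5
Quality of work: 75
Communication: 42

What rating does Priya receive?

Credit

Initiative: drop 55 → average of remaining 10 = 726/10 = 72.6
Reliability (82) > Quality of work (75), so Quality of work counts as 82.
Weighted total:
  Reliability 82 × 0.21 = 17.22
  Initiative 72.6 × 0.18 = 13.068
  Technical skill 64 × 0.18 = 11.52
  Collaboration 80.5 × 0.11 = 8.855
  Quality of work 82 × 0.15 = 12.3
  Communication 42 × 0.17 = 7.14
Sum = 70.103
70.103 is ≥ 55.5 and < 70.5 → Credit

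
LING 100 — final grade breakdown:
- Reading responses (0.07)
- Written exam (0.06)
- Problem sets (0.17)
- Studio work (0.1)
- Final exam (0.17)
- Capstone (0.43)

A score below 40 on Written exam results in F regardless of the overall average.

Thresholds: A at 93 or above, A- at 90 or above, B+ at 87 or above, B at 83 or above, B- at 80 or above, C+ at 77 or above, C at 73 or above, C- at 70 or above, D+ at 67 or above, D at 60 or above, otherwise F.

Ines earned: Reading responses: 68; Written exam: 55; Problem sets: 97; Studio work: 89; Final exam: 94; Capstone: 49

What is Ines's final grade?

C-

Written exam score 55 ≥ 40: minimum met.
Weighted total:
  Reading responses 68 × 0.07 = 4.76
  Written exam 55 × 0.06 = 3.3
  Problem sets 97 × 0.17 = 16.49
  Studio work 89 × 0.1 = 8.9
  Final exam 94 × 0.17 = 15.98
  Capstone 49 × 0.43 = 21.07
Sum = 70.5
70.5 is ≥ 70 and < 73 → C-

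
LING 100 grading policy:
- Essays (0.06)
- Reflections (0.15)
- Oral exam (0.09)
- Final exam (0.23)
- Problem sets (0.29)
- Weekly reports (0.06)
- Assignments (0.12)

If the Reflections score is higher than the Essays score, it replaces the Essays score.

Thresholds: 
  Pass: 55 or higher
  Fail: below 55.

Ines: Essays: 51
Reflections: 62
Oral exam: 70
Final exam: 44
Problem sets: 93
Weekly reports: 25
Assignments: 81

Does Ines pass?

Reflections (62) > Essays (51), so Essays counts as 62.
Weighted total:
  Essays 62 × 0.06 = 3.72
  Reflections 62 × 0.15 = 9.3
  Oral exam 70 × 0.09 = 6.3
  Final exam 44 × 0.23 = 10.12
  Problem sets 93 × 0.29 = 26.97
  Weekly reports 25 × 0.06 = 1.5
  Assignments 81 × 0.12 = 9.72
Sum = 67.63
67.63 ≥ 55 → Pass

Pass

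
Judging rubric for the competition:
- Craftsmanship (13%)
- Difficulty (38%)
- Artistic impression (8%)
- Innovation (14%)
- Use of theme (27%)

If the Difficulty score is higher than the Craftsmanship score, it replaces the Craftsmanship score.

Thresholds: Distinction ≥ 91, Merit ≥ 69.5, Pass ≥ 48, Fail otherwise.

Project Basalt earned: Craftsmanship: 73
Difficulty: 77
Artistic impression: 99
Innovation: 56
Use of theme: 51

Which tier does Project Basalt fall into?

Difficulty (77) > Craftsmanship (73), so Craftsmanship counts as 77.
Weighted total:
  Craftsmanship 77 × 0.13 = 10.01
  Difficulty 77 × 0.38 = 29.26
  Artistic impression 99 × 0.08 = 7.92
  Innovation 56 × 0.14 = 7.84
  Use of theme 51 × 0.27 = 13.77
Sum = 68.8
68.8 is ≥ 48 and < 69.5 → Pass

Pass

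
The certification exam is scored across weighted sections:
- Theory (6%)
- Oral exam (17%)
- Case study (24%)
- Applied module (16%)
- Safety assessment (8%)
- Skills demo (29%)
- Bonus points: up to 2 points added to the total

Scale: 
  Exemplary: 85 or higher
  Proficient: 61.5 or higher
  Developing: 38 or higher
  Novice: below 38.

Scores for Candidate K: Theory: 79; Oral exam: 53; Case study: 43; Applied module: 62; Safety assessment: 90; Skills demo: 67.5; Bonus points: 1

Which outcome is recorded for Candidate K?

Proficient

Weighted total:
  Theory 79 × 0.06 = 4.74
  Oral exam 53 × 0.17 = 9.01
  Case study 43 × 0.24 = 10.32
  Applied module 62 × 0.16 = 9.92
  Safety assessment 90 × 0.08 = 7.2
  Skills demo 67.5 × 0.29 = 19.575
Sum = 60.765
Bonus points: 60.765 + 1 = 61.765
61.765 is ≥ 61.5 and < 85 → Proficient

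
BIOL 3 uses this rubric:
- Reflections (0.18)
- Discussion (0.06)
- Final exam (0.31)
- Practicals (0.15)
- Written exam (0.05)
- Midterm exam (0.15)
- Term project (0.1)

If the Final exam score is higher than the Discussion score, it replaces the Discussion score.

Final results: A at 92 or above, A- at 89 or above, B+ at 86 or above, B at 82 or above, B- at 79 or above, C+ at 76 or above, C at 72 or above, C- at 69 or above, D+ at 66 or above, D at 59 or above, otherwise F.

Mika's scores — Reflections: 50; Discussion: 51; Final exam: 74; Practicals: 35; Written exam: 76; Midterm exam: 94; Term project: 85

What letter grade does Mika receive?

Final exam (74) > Discussion (51), so Discussion counts as 74.
Weighted total:
  Reflections 50 × 0.18 = 9
  Discussion 74 × 0.06 = 4.44
  Final exam 74 × 0.31 = 22.94
  Practicals 35 × 0.15 = 5.25
  Written exam 76 × 0.05 = 3.8
  Midterm exam 94 × 0.15 = 14.1
  Term project 85 × 0.1 = 8.5
Sum = 68.03
68.03 is ≥ 66 and < 69 → D+

D+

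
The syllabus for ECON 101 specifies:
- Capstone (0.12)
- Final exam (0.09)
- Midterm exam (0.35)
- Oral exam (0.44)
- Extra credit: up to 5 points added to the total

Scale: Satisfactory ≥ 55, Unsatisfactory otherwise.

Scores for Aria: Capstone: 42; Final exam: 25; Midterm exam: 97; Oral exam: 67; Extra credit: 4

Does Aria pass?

Satisfactory

Weighted total:
  Capstone 42 × 0.12 = 5.04
  Final exam 25 × 0.09 = 2.25
  Midterm exam 97 × 0.35 = 33.95
  Oral exam 67 × 0.44 = 29.48
Sum = 70.72
Extra credit: 70.72 + 4 = 74.72
74.72 ≥ 55 → Satisfactory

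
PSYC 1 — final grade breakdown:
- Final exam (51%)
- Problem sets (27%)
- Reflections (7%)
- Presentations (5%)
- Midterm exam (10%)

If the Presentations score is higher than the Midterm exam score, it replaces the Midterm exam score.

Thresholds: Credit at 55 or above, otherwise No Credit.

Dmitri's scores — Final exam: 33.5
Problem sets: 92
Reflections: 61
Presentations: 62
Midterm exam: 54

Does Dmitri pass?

Credit

Presentations (62) > Midterm exam (54), so Midterm exam counts as 62.
Weighted total:
  Final exam 33.5 × 0.51 = 17.085
  Problem sets 92 × 0.27 = 24.84
  Reflections 61 × 0.07 = 4.27
  Presentations 62 × 0.05 = 3.1
  Midterm exam 62 × 0.1 = 6.2
Sum = 55.495
55.495 ≥ 55 → Credit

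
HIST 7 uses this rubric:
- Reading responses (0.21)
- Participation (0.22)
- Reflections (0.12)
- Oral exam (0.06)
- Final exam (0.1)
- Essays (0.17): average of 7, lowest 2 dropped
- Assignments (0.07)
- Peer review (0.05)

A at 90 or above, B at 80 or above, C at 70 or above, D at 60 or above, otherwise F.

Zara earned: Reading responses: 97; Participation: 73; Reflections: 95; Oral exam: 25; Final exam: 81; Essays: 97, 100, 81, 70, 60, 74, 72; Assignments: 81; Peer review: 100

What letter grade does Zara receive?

Essays: drop 60, 70 → average of remaining 5 = 424/5 = 84.8
Weighted total:
  Reading responses 97 × 0.21 = 20.37
  Participation 73 × 0.22 = 16.06
  Reflections 95 × 0.12 = 11.4
  Oral exam 25 × 0.06 = 1.5
  Final exam 81 × 0.1 = 8.1
  Essays 84.8 × 0.17 = 14.416
  Assignments 81 × 0.07 = 5.67
  Peer review 100 × 0.05 = 5
Sum = 82.516
82.516 is ≥ 80 and < 90 → B

B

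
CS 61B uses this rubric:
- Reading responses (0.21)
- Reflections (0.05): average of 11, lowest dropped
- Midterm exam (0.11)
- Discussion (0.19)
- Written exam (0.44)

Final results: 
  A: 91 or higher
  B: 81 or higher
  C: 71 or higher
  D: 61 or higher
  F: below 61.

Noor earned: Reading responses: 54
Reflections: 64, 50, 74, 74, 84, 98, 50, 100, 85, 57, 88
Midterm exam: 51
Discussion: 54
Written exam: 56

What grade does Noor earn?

Reflections: drop 50 → average of remaining 10 = 774/10 = 77.4
Weighted total:
  Reading responses 54 × 0.21 = 11.34
  Reflections 77.4 × 0.05 = 3.87
  Midterm exam 51 × 0.11 = 5.61
  Discussion 54 × 0.19 = 10.26
  Written exam 56 × 0.44 = 24.64
Sum = 55.72
55.72 < 61 → F

F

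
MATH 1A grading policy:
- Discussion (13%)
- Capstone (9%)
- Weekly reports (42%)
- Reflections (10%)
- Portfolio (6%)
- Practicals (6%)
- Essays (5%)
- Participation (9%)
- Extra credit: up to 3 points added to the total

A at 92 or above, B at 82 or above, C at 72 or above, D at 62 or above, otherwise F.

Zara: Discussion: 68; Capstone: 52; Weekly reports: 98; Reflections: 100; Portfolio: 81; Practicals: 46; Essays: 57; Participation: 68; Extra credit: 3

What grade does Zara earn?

B

Weighted total:
  Discussion 68 × 0.13 = 8.84
  Capstone 52 × 0.09 = 4.68
  Weekly reports 98 × 0.42 = 41.16
  Reflections 100 × 0.1 = 10
  Portfolio 81 × 0.06 = 4.86
  Practicals 46 × 0.06 = 2.76
  Essays 57 × 0.05 = 2.85
  Participation 68 × 0.09 = 6.12
Sum = 81.27
Extra credit: 81.27 + 3 = 84.27
84.27 is ≥ 82 and < 92 → B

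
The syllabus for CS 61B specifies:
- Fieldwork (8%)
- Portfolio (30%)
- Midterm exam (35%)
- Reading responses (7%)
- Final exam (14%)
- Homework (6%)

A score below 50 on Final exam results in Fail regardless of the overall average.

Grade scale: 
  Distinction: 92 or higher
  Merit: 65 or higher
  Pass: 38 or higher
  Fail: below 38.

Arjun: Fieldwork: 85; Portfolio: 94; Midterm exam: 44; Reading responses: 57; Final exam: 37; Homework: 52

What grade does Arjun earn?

Final exam score 37 < 50: minimum not met.
Weighted total:
  Fieldwork 85 × 0.08 = 6.8
  Portfolio 94 × 0.3 = 28.2
  Midterm exam 44 × 0.35 = 15.4
  Reading responses 57 × 0.07 = 3.99
  Final exam 37 × 0.14 = 5.18
  Homework 52 × 0.06 = 3.12
Sum = 62.69
Because the Final exam minimum was not met, the result is Fail.

Fail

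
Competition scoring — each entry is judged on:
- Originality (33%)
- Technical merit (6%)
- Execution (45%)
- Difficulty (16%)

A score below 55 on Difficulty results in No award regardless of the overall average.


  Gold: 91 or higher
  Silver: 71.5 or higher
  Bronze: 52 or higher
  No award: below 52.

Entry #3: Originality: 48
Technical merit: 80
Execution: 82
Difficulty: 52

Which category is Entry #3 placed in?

Difficulty score 52 < 55: minimum not met.
Weighted total:
  Originality 48 × 0.33 = 15.84
  Technical merit 80 × 0.06 = 4.8
  Execution 82 × 0.45 = 36.9
  Difficulty 52 × 0.16 = 8.32
Sum = 65.86
Because the Difficulty minimum was not met, the result is No award.

No award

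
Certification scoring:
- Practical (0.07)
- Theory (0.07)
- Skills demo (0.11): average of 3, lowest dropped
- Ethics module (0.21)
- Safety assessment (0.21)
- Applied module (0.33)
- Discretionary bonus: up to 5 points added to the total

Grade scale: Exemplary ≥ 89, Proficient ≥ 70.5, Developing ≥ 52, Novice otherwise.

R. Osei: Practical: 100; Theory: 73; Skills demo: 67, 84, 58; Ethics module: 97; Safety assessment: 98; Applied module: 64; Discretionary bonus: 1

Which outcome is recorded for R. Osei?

Proficient

Skills demo: drop 58 → average of remaining 2 = 151/2 = 75.5
Weighted total:
  Practical 100 × 0.07 = 7
  Theory 73 × 0.07 = 5.11
  Skills demo 75.5 × 0.11 = 8.305
  Ethics module 97 × 0.21 = 20.37
  Safety assessment 98 × 0.21 = 20.58
  Applied module 64 × 0.33 = 21.12
Sum = 82.485
Discretionary bonus: 82.485 + 1 = 83.485
83.485 is ≥ 70.5 and < 89 → Proficient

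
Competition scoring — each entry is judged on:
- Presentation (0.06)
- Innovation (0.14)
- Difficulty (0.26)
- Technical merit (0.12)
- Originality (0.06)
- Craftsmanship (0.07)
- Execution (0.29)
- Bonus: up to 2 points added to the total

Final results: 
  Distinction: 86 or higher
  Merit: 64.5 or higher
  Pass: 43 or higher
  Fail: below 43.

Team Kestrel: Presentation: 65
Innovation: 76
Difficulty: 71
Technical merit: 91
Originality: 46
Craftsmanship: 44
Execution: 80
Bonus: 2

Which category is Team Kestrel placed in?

Weighted total:
  Presentation 65 × 0.06 = 3.9
  Innovation 76 × 0.14 = 10.64
  Difficulty 71 × 0.26 = 18.46
  Technical merit 91 × 0.12 = 10.92
  Originality 46 × 0.06 = 2.76
  Craftsmanship 44 × 0.07 = 3.08
  Execution 80 × 0.29 = 23.2
Sum = 72.96
Bonus: 72.96 + 2 = 74.96
74.96 is ≥ 64.5 and < 86 → Merit

Merit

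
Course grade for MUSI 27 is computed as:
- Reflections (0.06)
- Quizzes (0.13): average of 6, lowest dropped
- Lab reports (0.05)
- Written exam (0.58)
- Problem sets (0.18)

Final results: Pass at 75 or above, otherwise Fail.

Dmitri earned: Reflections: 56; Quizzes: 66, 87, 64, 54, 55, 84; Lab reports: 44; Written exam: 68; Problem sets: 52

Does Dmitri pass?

Quizzes: drop 54 → average of remaining 5 = 356/5 = 71.2
Weighted total:
  Reflections 56 × 0.06 = 3.36
  Quizzes 71.2 × 0.13 = 9.256
  Lab reports 44 × 0.05 = 2.2
  Written exam 68 × 0.58 = 39.44
  Problem sets 52 × 0.18 = 9.36
Sum = 63.616
63.616 < 75 → Fail

Fail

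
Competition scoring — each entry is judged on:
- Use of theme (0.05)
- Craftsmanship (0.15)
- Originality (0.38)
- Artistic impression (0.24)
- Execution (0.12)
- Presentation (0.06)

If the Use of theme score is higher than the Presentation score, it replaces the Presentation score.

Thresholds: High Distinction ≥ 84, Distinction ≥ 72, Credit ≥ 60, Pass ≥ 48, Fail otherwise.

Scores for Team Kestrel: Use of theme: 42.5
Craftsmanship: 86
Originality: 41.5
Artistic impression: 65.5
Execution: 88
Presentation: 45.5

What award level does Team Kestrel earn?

Pass

Use of theme (42.5) ≤ Presentation (45.5), so Presentation stays at 45.5.
Weighted total:
  Use of theme 42.5 × 0.05 = 2.125
  Craftsmanship 86 × 0.15 = 12.9
  Originality 41.5 × 0.38 = 15.77
  Artistic impression 65.5 × 0.24 = 15.72
  Execution 88 × 0.12 = 10.56
  Presentation 45.5 × 0.06 = 2.73
Sum = 59.805
59.805 is ≥ 48 and < 60 → Pass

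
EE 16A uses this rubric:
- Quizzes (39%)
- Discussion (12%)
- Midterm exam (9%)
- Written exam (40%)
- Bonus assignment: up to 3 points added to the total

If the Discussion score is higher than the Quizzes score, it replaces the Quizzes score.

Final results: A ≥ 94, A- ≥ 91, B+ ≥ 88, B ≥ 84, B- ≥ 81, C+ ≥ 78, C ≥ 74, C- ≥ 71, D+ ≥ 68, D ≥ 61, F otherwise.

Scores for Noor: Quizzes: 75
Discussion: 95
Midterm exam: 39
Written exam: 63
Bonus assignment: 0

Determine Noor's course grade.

Discussion (95) > Quizzes (75), so Quizzes counts as 95.
Weighted total:
  Quizzes 95 × 0.39 = 37.05
  Discussion 95 × 0.12 = 11.4
  Midterm exam 39 × 0.09 = 3.51
  Written exam 63 × 0.4 = 25.2
Sum = 77.16
Bonus assignment: 77.16 + 0 = 77.16
77.16 is ≥ 74 and < 78 → C

C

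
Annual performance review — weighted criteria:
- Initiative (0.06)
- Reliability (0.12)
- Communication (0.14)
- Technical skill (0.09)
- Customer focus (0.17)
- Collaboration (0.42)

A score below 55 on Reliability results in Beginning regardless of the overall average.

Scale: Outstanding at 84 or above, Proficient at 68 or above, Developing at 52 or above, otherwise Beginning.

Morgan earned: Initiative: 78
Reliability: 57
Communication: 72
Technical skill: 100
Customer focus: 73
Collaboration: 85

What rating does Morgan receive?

Reliability score 57 ≥ 55: minimum met.
Weighted total:
  Initiative 78 × 0.06 = 4.68
  Reliability 57 × 0.12 = 6.84
  Communication 72 × 0.14 = 10.08
  Technical skill 100 × 0.09 = 9
  Customer focus 73 × 0.17 = 12.41
  Collaboration 85 × 0.42 = 35.7
Sum = 78.71
78.71 is ≥ 68 and < 84 → Proficient

Proficient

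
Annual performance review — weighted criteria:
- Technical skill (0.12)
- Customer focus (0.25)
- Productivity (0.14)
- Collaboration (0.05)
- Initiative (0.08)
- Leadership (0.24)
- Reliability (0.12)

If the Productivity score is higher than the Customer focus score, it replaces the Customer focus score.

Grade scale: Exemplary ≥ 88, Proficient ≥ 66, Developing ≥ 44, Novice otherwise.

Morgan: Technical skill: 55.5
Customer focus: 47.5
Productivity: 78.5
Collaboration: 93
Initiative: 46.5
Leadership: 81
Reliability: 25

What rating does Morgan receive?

Productivity (78.5) > Customer focus (47.5), so Customer focus counts as 78.5.
Weighted total:
  Technical skill 55.5 × 0.12 = 6.66
  Customer focus 78.5 × 0.25 = 19.625
  Productivity 78.5 × 0.14 = 10.99
  Collaboration 93 × 0.05 = 4.65
  Initiative 46.5 × 0.08 = 3.72
  Leadership 81 × 0.24 = 19.44
  Reliability 25 × 0.12 = 3
Sum = 68.085
68.085 is ≥ 66 and < 88 → Proficient

Proficient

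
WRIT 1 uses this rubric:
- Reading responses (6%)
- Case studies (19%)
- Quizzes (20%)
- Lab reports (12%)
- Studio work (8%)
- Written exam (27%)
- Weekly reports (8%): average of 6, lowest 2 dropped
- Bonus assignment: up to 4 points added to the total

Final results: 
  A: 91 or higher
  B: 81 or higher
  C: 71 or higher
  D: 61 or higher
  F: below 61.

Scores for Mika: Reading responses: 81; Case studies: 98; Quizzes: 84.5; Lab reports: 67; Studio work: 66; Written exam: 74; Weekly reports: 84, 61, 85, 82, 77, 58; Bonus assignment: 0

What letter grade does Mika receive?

Weekly reports: drop 58, 61 → average of remaining 4 = 328/4 = 82
Weighted total:
  Reading responses 81 × 0.06 = 4.86
  Case studies 98 × 0.19 = 18.62
  Quizzes 84.5 × 0.2 = 16.9
  Lab reports 67 × 0.12 = 8.04
  Studio work 66 × 0.08 = 5.28
  Written exam 74 × 0.27 = 19.98
  Weekly reports 82 × 0.08 = 6.56
Sum = 80.24
Bonus assignment: 80.24 + 0 = 80.24
80.24 is ≥ 71 and < 81 → C

C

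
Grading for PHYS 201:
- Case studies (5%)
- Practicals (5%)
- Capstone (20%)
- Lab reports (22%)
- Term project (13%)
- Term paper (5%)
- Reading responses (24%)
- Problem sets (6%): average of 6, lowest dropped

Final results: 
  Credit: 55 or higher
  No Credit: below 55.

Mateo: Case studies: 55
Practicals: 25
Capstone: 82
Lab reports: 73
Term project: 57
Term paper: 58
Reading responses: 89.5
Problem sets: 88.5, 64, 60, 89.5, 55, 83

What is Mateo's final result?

Credit

Problem sets: drop 55 → average of remaining 5 = 385/5 = 77
Weighted total:
  Case studies 55 × 0.05 = 2.75
  Practicals 25 × 0.05 = 1.25
  Capstone 82 × 0.2 = 16.4
  Lab reports 73 × 0.22 = 16.06
  Term project 57 × 0.13 = 7.41
  Term paper 58 × 0.05 = 2.9
  Reading responses 89.5 × 0.24 = 21.48
  Problem sets 77 × 0.06 = 4.62
Sum = 72.87
72.87 ≥ 55 → Credit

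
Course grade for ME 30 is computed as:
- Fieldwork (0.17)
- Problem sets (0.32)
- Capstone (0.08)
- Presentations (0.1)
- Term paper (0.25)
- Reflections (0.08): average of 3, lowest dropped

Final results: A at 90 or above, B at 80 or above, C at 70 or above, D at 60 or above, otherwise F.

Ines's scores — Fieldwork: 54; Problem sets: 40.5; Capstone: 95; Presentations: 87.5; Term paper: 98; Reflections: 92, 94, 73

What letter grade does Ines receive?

C

Reflections: drop 73 → average of remaining 2 = 186/2 = 93
Weighted total:
  Fieldwork 54 × 0.17 = 9.18
  Problem sets 40.5 × 0.32 = 12.96
  Capstone 95 × 0.08 = 7.6
  Presentations 87.5 × 0.1 = 8.75
  Term paper 98 × 0.25 = 24.5
  Reflections 93 × 0.08 = 7.44
Sum = 70.43
70.43 is ≥ 70 and < 80 → C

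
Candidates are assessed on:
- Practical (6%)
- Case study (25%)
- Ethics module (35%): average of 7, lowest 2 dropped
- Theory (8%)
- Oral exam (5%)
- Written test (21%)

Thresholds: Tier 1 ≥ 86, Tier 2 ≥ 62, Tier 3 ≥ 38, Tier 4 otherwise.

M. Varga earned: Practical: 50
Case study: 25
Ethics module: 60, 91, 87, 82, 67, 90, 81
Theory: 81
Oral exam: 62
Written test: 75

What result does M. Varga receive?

Ethics module: drop 60, 67 → average of remaining 5 = 431/5 = 86.2
Weighted total:
  Practical 50 × 0.06 = 3
  Case study 25 × 0.25 = 6.25
  Ethics module 86.2 × 0.35 = 30.17
  Theory 81 × 0.08 = 6.48
  Oral exam 62 × 0.05 = 3.1
  Written test 75 × 0.21 = 15.75
Sum = 64.75
64.75 is ≥ 62 and < 86 → Tier 2

Tier 2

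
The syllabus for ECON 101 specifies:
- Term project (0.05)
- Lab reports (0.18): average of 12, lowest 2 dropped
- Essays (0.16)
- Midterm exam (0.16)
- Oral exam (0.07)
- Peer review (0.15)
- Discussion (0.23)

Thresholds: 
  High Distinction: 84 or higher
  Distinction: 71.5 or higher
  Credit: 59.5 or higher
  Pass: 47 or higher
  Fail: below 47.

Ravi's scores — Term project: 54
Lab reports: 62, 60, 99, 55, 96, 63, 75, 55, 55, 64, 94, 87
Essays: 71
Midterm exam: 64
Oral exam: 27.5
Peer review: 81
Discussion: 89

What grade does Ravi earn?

Lab reports: drop 55, 55 → average of remaining 10 = 755/10 = 75.5
Weighted total:
  Term project 54 × 0.05 = 2.7
  Lab reports 75.5 × 0.18 = 13.59
  Essays 71 × 0.16 = 11.36
  Midterm exam 64 × 0.16 = 10.24
  Oral exam 27.5 × 0.07 = 1.925
  Peer review 81 × 0.15 = 12.15
  Discussion 89 × 0.23 = 20.47
Sum = 72.435
72.435 is ≥ 71.5 and < 84 → Distinction

Distinction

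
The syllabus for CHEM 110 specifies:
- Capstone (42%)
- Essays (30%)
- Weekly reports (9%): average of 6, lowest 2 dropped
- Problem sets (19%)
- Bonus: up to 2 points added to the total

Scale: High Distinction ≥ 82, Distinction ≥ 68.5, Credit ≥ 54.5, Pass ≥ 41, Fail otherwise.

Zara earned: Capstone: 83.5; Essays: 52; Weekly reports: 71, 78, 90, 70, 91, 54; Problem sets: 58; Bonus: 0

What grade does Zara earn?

Distinction

Weekly reports: drop 54, 70 → average of remaining 4 = 330/4 = 82.5
Weighted total:
  Capstone 83.5 × 0.42 = 35.07
  Essays 52 × 0.3 = 15.6
  Weekly reports 82.5 × 0.09 = 7.425
  Problem sets 58 × 0.19 = 11.02
Sum = 69.115
Bonus: 69.115 + 0 = 69.115
69.115 is ≥ 68.5 and < 82 → Distinction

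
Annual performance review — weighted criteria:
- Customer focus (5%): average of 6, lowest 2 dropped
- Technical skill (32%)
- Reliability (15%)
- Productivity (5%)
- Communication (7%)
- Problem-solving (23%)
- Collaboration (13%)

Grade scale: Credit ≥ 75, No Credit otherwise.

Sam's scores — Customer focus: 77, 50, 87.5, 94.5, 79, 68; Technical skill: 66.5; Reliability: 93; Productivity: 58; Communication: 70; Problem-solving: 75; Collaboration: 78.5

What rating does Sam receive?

Customer focus: drop 50, 68 → average of remaining 4 = 338/4 = 84.5
Weighted total:
  Customer focus 84.5 × 0.05 = 4.225
  Technical skill 66.5 × 0.32 = 21.28
  Reliability 93 × 0.15 = 13.95
  Productivity 58 × 0.05 = 2.9
  Communication 70 × 0.07 = 4.9
  Problem-solving 75 × 0.23 = 17.25
  Collaboration 78.5 × 0.13 = 10.205
Sum = 74.71
74.71 < 75 → No Credit

No Credit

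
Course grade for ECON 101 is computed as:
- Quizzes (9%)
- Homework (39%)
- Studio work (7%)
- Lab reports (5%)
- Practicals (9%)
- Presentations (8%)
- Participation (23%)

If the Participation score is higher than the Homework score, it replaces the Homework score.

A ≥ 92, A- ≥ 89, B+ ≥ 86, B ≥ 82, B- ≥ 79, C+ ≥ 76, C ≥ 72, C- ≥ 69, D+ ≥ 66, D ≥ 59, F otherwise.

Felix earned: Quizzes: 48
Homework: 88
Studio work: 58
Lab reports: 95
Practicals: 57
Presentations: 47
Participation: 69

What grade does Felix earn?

C

Participation (69) ≤ Homework (88), so Homework stays at 88.
Weighted total:
  Quizzes 48 × 0.09 = 4.32
  Homework 88 × 0.39 = 34.32
  Studio work 58 × 0.07 = 4.06
  Lab reports 95 × 0.05 = 4.75
  Practicals 57 × 0.09 = 5.13
  Presentations 47 × 0.08 = 3.76
  Participation 69 × 0.23 = 15.87
Sum = 72.21
72.21 is ≥ 72 and < 76 → C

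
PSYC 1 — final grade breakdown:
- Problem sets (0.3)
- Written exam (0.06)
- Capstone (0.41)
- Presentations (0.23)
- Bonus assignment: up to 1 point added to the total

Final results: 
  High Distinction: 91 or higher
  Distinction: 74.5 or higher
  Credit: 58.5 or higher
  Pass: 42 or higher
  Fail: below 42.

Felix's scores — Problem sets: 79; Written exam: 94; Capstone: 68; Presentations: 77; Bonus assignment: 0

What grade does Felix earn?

Distinction

Weighted total:
  Problem sets 79 × 0.3 = 23.7
  Written exam 94 × 0.06 = 5.64
  Capstone 68 × 0.41 = 27.88
  Presentations 77 × 0.23 = 17.71
Sum = 74.93
Bonus assignment: 74.93 + 0 = 74.93
74.93 is ≥ 74.5 and < 91 → Distinction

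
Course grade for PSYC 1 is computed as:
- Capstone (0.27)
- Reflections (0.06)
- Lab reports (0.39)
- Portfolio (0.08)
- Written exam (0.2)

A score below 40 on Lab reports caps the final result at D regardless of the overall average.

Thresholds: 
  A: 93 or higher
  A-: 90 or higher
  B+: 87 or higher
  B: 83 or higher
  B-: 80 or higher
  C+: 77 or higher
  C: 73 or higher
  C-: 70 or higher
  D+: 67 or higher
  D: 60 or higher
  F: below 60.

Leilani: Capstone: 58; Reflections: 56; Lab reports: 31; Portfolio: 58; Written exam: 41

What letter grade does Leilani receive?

Lab reports score 31 < 40: minimum not met.
Weighted total:
  Capstone 58 × 0.27 = 15.66
  Reflections 56 × 0.06 = 3.36
  Lab reports 31 × 0.39 = 12.09
  Portfolio 58 × 0.08 = 4.64
  Written exam 41 × 0.2 = 8.2
Sum = 43.95
43.95 would be F; cap at D applies → F.

F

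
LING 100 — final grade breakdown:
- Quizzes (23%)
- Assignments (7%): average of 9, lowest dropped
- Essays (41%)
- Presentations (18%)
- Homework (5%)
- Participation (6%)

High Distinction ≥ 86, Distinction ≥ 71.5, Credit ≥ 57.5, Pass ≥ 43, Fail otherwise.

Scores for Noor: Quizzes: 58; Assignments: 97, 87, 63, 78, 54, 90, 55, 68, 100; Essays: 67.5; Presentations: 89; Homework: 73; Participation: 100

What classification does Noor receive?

Assignments: drop 54 → average of remaining 8 = 638/8 = 79.75
Weighted total:
  Quizzes 58 × 0.23 = 13.34
  Assignments 79.75 × 0.07 = 5.5825
  Essays 67.5 × 0.41 = 27.675
  Presentations 89 × 0.18 = 16.02
  Homework 73 × 0.05 = 3.65
  Participation 100 × 0.06 = 6
Sum = 72.2675
72.2675 is ≥ 71.5 and < 86 → Distinction

Distinction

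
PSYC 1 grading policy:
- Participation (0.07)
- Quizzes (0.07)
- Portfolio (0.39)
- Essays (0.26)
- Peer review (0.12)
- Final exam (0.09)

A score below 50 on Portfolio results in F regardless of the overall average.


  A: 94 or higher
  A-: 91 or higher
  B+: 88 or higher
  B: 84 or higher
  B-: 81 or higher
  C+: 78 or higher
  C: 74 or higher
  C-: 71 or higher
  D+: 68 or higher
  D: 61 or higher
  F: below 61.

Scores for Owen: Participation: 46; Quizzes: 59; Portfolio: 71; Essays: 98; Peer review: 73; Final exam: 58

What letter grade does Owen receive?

C

Portfolio score 71 ≥ 50: minimum met.
Weighted total:
  Participation 46 × 0.07 = 3.22
  Quizzes 59 × 0.07 = 4.13
  Portfolio 71 × 0.39 = 27.69
  Essays 98 × 0.26 = 25.48
  Peer review 73 × 0.12 = 8.76
  Final exam 58 × 0.09 = 5.22
Sum = 74.5
74.5 is ≥ 74 and < 78 → C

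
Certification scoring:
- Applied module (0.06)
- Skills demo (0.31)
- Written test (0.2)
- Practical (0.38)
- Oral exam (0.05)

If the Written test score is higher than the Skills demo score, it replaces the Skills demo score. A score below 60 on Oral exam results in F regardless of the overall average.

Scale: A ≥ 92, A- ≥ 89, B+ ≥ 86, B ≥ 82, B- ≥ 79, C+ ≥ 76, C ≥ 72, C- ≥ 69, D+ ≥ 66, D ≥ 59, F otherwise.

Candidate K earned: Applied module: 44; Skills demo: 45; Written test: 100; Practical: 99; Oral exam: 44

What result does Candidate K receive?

F

Written test (100) > Skills demo (45), so Skills demo counts as 100.
Oral exam score 44 < 60: minimum not met.
Weighted total:
  Applied module 44 × 0.06 = 2.64
  Skills demo 100 × 0.31 = 31
  Written test 100 × 0.2 = 20
  Practical 99 × 0.38 = 37.62
  Oral exam 44 × 0.05 = 2.2
Sum = 93.46
Because the Oral exam minimum was not met, the result is F.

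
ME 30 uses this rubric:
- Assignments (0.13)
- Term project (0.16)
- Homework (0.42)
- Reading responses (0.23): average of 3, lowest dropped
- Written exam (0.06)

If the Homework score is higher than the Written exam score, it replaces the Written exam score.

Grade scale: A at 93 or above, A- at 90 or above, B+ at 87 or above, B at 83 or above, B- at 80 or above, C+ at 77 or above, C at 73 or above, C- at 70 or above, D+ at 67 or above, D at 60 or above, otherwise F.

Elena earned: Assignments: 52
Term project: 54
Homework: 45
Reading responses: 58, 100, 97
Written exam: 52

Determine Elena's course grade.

Reading responses: drop 58 → average of remaining 2 = 197/2 = 98.5
Homework (45) ≤ Written exam (52), so Written exam stays at 52.
Weighted total:
  Assignments 52 × 0.13 = 6.76
  Term project 54 × 0.16 = 8.64
  Homework 45 × 0.42 = 18.9
  Reading responses 98.5 × 0.23 = 22.655
  Written exam 52 × 0.06 = 3.12
Sum = 60.075
60.075 is ≥ 60 and < 67 → D

D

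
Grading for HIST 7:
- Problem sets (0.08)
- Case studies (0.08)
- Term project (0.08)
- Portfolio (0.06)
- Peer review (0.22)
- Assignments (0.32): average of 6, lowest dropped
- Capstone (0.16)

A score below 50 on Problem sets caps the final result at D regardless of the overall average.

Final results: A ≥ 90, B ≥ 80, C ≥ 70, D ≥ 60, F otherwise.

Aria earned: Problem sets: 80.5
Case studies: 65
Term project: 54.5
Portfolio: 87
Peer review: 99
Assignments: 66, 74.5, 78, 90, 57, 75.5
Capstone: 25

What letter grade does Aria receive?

Assignments: drop 57 → average of remaining 5 = 384/5 = 76.8
Problem sets score 80.5 ≥ 50: minimum met.
Weighted total:
  Problem sets 80.5 × 0.08 = 6.44
  Case studies 65 × 0.08 = 5.2
  Term project 54.5 × 0.08 = 4.36
  Portfolio 87 × 0.06 = 5.22
  Peer review 99 × 0.22 = 21.78
  Assignments 76.8 × 0.32 = 24.576
  Capstone 25 × 0.16 = 4
Sum = 71.576
71.576 is ≥ 70 and < 80 → C

C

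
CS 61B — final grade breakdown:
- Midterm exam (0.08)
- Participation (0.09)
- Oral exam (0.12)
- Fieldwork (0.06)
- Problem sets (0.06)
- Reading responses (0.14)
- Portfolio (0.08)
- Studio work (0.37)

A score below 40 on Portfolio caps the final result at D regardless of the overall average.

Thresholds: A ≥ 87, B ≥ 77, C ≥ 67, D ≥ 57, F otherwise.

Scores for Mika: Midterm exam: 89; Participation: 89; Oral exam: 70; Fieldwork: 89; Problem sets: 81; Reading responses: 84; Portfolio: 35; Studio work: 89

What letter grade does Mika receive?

Portfolio score 35 < 40: minimum not met.
Weighted total:
  Midterm exam 89 × 0.08 = 7.12
  Participation 89 × 0.09 = 8.01
  Oral exam 70 × 0.12 = 8.4
  Fieldwork 89 × 0.06 = 5.34
  Problem sets 81 × 0.06 = 4.86
  Reading responses 84 × 0.14 = 11.76
  Portfolio 35 × 0.08 = 2.8
  Studio work 89 × 0.37 = 32.93
Sum = 81.22
81.22 would be B; cap at D applies → D.

D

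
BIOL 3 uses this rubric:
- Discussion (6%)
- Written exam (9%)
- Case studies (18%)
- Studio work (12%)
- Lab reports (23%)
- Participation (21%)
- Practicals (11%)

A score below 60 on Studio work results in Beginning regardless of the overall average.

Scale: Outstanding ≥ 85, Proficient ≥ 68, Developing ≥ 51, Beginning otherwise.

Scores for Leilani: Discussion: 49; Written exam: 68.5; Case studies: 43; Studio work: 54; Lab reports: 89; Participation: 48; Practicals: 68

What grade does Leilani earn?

Studio work score 54 < 60: minimum not met.
Weighted total:
  Discussion 49 × 0.06 = 2.94
  Written exam 68.5 × 0.09 = 6.165
  Case studies 43 × 0.18 = 7.74
  Studio work 54 × 0.12 = 6.48
  Lab reports 89 × 0.23 = 20.47
  Participation 48 × 0.21 = 10.08
  Practicals 68 × 0.11 = 7.48
Sum = 61.355
Because the Studio work minimum was not met, the result is Beginning.

Beginning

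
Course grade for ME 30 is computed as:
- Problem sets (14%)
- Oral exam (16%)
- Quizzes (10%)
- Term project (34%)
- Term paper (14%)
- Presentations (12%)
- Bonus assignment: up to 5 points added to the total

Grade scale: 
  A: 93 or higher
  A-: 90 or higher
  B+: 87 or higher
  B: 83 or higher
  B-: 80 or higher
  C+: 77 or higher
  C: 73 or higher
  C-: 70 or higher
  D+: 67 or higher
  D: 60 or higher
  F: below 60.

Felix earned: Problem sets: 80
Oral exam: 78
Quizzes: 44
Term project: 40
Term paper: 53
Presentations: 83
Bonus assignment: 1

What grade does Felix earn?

Weighted total:
  Problem sets 80 × 0.14 = 11.2
  Oral exam 78 × 0.16 = 12.48
  Quizzes 44 × 0.1 = 4.4
  Term project 40 × 0.34 = 13.6
  Term paper 53 × 0.14 = 7.42
  Presentations 83 × 0.12 = 9.96
Sum = 59.06
Bonus assignment: 59.06 + 1 = 60.06
60.06 is ≥ 60 and < 67 → D

D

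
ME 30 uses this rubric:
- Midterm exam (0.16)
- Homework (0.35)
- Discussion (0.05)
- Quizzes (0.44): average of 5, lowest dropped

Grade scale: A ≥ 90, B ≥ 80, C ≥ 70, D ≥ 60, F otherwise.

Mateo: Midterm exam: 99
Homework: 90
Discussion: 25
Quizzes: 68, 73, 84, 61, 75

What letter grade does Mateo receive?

B

Quizzes: drop 61 → average of remaining 4 = 300/4 = 75
Weighted total:
  Midterm exam 99 × 0.16 = 15.84
  Homework 90 × 0.35 = 31.5
  Discussion 25 × 0.05 = 1.25
  Quizzes 75 × 0.44 = 33
Sum = 81.59
81.59 is ≥ 80 and < 90 → B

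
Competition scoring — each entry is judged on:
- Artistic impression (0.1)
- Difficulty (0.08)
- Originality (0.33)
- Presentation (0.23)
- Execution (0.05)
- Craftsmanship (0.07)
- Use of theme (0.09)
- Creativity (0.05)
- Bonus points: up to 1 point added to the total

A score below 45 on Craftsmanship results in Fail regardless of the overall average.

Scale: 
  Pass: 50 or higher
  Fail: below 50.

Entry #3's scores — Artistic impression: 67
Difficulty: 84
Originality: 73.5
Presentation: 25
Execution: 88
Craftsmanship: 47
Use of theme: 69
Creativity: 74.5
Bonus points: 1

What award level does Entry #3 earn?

Pass

Craftsmanship score 47 ≥ 45: minimum met.
Weighted total:
  Artistic impression 67 × 0.1 = 6.7
  Difficulty 84 × 0.08 = 6.72
  Originality 73.5 × 0.33 = 24.255
  Presentation 25 × 0.23 = 5.75
  Execution 88 × 0.05 = 4.4
  Craftsmanship 47 × 0.07 = 3.29
  Use of theme 69 × 0.09 = 6.21
  Creativity 74.5 × 0.05 = 3.725
Sum = 61.05
Bonus points: 61.05 + 1 = 62.05
62.05 ≥ 50 → Pass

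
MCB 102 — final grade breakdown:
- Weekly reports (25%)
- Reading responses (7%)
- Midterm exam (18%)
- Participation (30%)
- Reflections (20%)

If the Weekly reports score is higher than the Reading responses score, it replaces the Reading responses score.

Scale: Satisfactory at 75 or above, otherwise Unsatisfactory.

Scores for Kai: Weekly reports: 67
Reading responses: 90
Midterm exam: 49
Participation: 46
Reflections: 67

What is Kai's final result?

Unsatisfactory

Weekly reports (67) ≤ Reading responses (90), so Reading responses stays at 90.
Weighted total:
  Weekly reports 67 × 0.25 = 16.75
  Reading responses 90 × 0.07 = 6.3
  Midterm exam 49 × 0.18 = 8.82
  Participation 46 × 0.3 = 13.8
  Reflections 67 × 0.2 = 13.4
Sum = 59.07
59.07 < 75 → Unsatisfactory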